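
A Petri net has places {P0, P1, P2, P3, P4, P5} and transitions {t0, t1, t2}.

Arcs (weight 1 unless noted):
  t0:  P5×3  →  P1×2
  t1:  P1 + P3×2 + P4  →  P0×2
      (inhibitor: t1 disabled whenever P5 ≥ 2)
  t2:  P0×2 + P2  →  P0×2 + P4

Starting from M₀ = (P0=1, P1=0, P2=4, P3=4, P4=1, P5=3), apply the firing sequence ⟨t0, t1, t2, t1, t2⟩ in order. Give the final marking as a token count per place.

step 1: fire t0:  (P0=1, P1=0, P2=4, P3=4, P4=1, P5=3) → (P0=1, P1=2, P2=4, P3=4, P4=1, P5=0)
step 2: fire t1:  (P0=1, P1=2, P2=4, P3=4, P4=1, P5=0) → (P0=3, P1=1, P2=4, P3=2, P4=0, P5=0)
step 3: fire t2:  (P0=3, P1=1, P2=4, P3=2, P4=0, P5=0) → (P0=3, P1=1, P2=3, P3=2, P4=1, P5=0)
step 4: fire t1:  (P0=3, P1=1, P2=3, P3=2, P4=1, P5=0) → (P0=5, P1=0, P2=3, P3=0, P4=0, P5=0)
step 5: fire t2:  (P0=5, P1=0, P2=3, P3=0, P4=0, P5=0) → (P0=5, P1=0, P2=2, P3=0, P4=1, P5=0)

(P0=5, P1=0, P2=2, P3=0, P4=1, P5=0)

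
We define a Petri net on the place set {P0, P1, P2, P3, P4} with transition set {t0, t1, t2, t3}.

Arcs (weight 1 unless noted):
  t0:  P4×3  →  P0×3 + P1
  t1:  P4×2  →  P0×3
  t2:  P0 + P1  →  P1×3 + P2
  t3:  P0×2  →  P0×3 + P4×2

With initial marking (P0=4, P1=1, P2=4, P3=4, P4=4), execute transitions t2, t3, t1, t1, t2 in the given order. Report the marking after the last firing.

(P0=9, P1=5, P2=6, P3=4, P4=2)

step 1: fire t2:  (P0=4, P1=1, P2=4, P3=4, P4=4) → (P0=3, P1=3, P2=5, P3=4, P4=4)
step 2: fire t3:  (P0=3, P1=3, P2=5, P3=4, P4=4) → (P0=4, P1=3, P2=5, P3=4, P4=6)
step 3: fire t1:  (P0=4, P1=3, P2=5, P3=4, P4=6) → (P0=7, P1=3, P2=5, P3=4, P4=4)
step 4: fire t1:  (P0=7, P1=3, P2=5, P3=4, P4=4) → (P0=10, P1=3, P2=5, P3=4, P4=2)
step 5: fire t2:  (P0=10, P1=3, P2=5, P3=4, P4=2) → (P0=9, P1=5, P2=6, P3=4, P4=2)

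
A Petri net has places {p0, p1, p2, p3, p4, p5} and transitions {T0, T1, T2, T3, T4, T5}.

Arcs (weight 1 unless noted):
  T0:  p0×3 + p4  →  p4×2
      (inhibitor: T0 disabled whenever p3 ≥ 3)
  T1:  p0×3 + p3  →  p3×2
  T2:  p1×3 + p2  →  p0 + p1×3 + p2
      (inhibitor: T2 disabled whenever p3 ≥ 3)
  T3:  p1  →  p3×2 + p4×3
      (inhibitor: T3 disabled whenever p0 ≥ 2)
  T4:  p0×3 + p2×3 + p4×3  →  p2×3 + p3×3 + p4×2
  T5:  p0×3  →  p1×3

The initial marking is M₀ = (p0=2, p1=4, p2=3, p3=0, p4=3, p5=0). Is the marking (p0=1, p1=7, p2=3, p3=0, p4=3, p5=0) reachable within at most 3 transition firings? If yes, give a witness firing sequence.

step 1: fire T2:  (p0=2, p1=4, p2=3, p3=0, p4=3, p5=0) → (p0=3, p1=4, p2=3, p3=0, p4=3, p5=0)
step 2: fire T2:  (p0=3, p1=4, p2=3, p3=0, p4=3, p5=0) → (p0=4, p1=4, p2=3, p3=0, p4=3, p5=0)
step 3: fire T5:  (p0=4, p1=4, p2=3, p3=0, p4=3, p5=0) → (p0=1, p1=7, p2=3, p3=0, p4=3, p5=0)

YES — reachable via ⟨T2, T2, T5⟩ (3 firings)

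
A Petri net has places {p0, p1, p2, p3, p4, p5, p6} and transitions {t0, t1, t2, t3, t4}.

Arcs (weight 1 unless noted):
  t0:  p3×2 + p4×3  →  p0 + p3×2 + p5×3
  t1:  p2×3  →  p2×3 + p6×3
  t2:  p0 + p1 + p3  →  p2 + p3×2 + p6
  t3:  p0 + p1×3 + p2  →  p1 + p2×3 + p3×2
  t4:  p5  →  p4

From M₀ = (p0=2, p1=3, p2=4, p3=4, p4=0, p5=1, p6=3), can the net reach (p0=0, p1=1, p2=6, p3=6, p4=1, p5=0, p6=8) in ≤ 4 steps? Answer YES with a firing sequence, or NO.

step 1: fire t1:  (p0=2, p1=3, p2=4, p3=4, p4=0, p5=1, p6=3) → (p0=2, p1=3, p2=4, p3=4, p4=0, p5=1, p6=6)
step 2: fire t2:  (p0=2, p1=3, p2=4, p3=4, p4=0, p5=1, p6=6) → (p0=1, p1=2, p2=5, p3=5, p4=0, p5=1, p6=7)
step 3: fire t2:  (p0=1, p1=2, p2=5, p3=5, p4=0, p5=1, p6=7) → (p0=0, p1=1, p2=6, p3=6, p4=0, p5=1, p6=8)
step 4: fire t4:  (p0=0, p1=1, p2=6, p3=6, p4=0, p5=1, p6=8) → (p0=0, p1=1, p2=6, p3=6, p4=1, p5=0, p6=8)

YES — reachable via ⟨t1, t2, t2, t4⟩ (4 firings)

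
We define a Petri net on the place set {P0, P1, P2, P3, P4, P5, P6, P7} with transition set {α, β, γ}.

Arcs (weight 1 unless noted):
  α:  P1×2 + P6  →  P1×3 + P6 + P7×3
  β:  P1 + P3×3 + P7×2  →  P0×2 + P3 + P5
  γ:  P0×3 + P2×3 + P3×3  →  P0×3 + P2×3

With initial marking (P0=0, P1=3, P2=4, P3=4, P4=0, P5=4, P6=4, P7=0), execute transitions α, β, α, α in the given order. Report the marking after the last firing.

step 1: fire α:  (P0=0, P1=3, P2=4, P3=4, P4=0, P5=4, P6=4, P7=0) → (P0=0, P1=4, P2=4, P3=4, P4=0, P5=4, P6=4, P7=3)
step 2: fire β:  (P0=0, P1=4, P2=4, P3=4, P4=0, P5=4, P6=4, P7=3) → (P0=2, P1=3, P2=4, P3=2, P4=0, P5=5, P6=4, P7=1)
step 3: fire α:  (P0=2, P1=3, P2=4, P3=2, P4=0, P5=5, P6=4, P7=1) → (P0=2, P1=4, P2=4, P3=2, P4=0, P5=5, P6=4, P7=4)
step 4: fire α:  (P0=2, P1=4, P2=4, P3=2, P4=0, P5=5, P6=4, P7=4) → (P0=2, P1=5, P2=4, P3=2, P4=0, P5=5, P6=4, P7=7)

(P0=2, P1=5, P2=4, P3=2, P4=0, P5=5, P6=4, P7=7)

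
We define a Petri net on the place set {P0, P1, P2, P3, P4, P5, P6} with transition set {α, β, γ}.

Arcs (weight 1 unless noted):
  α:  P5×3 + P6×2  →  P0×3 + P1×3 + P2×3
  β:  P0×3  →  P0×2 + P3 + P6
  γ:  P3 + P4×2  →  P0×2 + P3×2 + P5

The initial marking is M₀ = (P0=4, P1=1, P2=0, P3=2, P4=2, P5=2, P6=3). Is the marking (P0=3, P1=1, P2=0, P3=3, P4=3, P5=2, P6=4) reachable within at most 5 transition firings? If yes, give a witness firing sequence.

depth 0: 1 marking
depth 1: 3 markings reached so far
depth 2: 6 markings reached so far
depth 3: 8 markings reached so far
depth 4: 10 markings reached so far
depth 5: 12 markings reached so far
target is not among the 12 markings reachable within 5 steps

NO — not reachable within 5 firings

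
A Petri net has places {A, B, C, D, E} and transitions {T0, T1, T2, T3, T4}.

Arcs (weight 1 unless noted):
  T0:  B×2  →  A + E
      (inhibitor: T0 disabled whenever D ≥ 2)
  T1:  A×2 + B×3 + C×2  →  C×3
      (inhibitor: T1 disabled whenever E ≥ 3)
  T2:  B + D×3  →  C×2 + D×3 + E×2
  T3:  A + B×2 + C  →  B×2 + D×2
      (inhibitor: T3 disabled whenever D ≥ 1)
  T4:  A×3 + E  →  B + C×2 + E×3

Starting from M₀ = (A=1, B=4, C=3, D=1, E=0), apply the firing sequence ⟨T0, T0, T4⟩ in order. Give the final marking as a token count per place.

(A=0, B=1, C=5, D=1, E=4)

step 1: fire T0:  (A=1, B=4, C=3, D=1, E=0) → (A=2, B=2, C=3, D=1, E=1)
step 2: fire T0:  (A=2, B=2, C=3, D=1, E=1) → (A=3, B=0, C=3, D=1, E=2)
step 3: fire T4:  (A=3, B=0, C=3, D=1, E=2) → (A=0, B=1, C=5, D=1, E=4)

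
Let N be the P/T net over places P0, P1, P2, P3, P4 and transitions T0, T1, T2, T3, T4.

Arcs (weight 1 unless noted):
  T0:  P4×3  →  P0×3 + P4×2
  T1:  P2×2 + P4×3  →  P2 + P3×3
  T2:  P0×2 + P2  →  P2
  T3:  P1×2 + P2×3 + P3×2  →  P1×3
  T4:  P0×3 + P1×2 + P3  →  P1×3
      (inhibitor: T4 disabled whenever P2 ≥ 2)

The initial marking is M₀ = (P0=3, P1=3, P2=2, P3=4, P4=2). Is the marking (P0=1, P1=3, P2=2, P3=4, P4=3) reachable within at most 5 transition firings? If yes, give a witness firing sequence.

depth 0: 1 marking
depth 1: 2 markings reached so far
depth 2: 2 markings reached so far
(frontier empty at depth 2; search complete)
target is not among the 2 markings reachable within 5 steps

NO — not reachable within 5 firings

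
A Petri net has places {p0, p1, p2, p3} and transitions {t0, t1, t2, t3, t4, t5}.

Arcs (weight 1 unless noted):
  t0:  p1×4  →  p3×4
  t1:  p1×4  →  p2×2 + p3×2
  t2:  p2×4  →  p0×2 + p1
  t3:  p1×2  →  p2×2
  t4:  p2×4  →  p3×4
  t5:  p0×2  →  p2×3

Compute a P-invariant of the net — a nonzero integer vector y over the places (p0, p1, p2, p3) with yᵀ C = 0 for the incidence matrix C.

Incidence matrix C (rows=places, cols=transitions):
       t0   t1   t2   t3   t4   t5
   p0   0    0    2    0    0   -2
   p1  -4   -4    1   -2    0    0
   p2   0    2   -4    2   -4    3
   p3   4    2    0    0    4    0

Candidate y = [3, 2, 2, 2]; check y·C column-wise:
  col t0: 3·0 + 2·-4 + 2·0 + 2·4 = 0
  col t1: 3·0 + 2·-4 + 2·2 + 2·2 = 0
  col t2: 3·2 + 2·1 + 2·-4 + 2·0 = 0
  col t3: 3·0 + 2·-2 + 2·2 + 2·0 = 0
  col t4: 3·0 + 2·0 + 2·-4 + 2·4 = 0
  col t5: 3·-2 + 2·0 + 2·3 + 2·0 = 0

y = (p0:3, p1:2, p2:2, p3:2)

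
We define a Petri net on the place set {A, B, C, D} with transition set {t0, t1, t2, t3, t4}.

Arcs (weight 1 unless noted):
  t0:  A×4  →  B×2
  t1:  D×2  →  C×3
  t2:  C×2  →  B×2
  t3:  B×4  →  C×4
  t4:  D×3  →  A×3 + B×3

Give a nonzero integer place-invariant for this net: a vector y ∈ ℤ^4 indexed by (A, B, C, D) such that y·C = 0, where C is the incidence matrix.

y = (A:1, B:2, C:2, D:3)

Incidence matrix C (rows=places, cols=transitions):
       t0   t1   t2   t3   t4
    A  -4    0    0    0    3
    B   2    0    2   -4    3
    C   0    3   -2    4    0
    D   0   -2    0    0   -3

Candidate y = [1, 2, 2, 3]; check y·C column-wise:
  col t0: 1·-4 + 2·2 + 2·0 + 3·0 = 0
  col t1: 1·0 + 2·0 + 2·3 + 3·-2 = 0
  col t2: 1·0 + 2·2 + 2·-2 + 3·0 = 0
  col t3: 1·0 + 2·-4 + 2·4 + 3·0 = 0
  col t4: 1·3 + 2·3 + 2·0 + 3·-3 = 0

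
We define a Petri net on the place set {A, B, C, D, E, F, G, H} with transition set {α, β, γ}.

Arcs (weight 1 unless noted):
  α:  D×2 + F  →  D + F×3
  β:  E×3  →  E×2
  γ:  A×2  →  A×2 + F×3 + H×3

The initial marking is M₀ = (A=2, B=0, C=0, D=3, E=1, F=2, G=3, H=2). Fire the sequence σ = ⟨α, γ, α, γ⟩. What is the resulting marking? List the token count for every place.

step 1: fire α:  (A=2, B=0, C=0, D=3, E=1, F=2, G=3, H=2) → (A=2, B=0, C=0, D=2, E=1, F=4, G=3, H=2)
step 2: fire γ:  (A=2, B=0, C=0, D=2, E=1, F=4, G=3, H=2) → (A=2, B=0, C=0, D=2, E=1, F=7, G=3, H=5)
step 3: fire α:  (A=2, B=0, C=0, D=2, E=1, F=7, G=3, H=5) → (A=2, B=0, C=0, D=1, E=1, F=9, G=3, H=5)
step 4: fire γ:  (A=2, B=0, C=0, D=1, E=1, F=9, G=3, H=5) → (A=2, B=0, C=0, D=1, E=1, F=12, G=3, H=8)

(A=2, B=0, C=0, D=1, E=1, F=12, G=3, H=8)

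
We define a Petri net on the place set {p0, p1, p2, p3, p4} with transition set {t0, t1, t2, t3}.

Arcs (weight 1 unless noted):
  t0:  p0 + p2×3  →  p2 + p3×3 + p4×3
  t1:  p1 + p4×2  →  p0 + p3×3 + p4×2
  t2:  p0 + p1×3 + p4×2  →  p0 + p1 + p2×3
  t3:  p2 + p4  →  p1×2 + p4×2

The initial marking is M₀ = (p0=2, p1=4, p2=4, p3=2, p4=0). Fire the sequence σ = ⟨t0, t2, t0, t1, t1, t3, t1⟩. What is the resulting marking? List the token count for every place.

step 1: fire t0:  (p0=2, p1=4, p2=4, p3=2, p4=0) → (p0=1, p1=4, p2=2, p3=5, p4=3)
step 2: fire t2:  (p0=1, p1=4, p2=2, p3=5, p4=3) → (p0=1, p1=2, p2=5, p3=5, p4=1)
step 3: fire t0:  (p0=1, p1=2, p2=5, p3=5, p4=1) → (p0=0, p1=2, p2=3, p3=8, p4=4)
step 4: fire t1:  (p0=0, p1=2, p2=3, p3=8, p4=4) → (p0=1, p1=1, p2=3, p3=11, p4=4)
step 5: fire t1:  (p0=1, p1=1, p2=3, p3=11, p4=4) → (p0=2, p1=0, p2=3, p3=14, p4=4)
step 6: fire t3:  (p0=2, p1=0, p2=3, p3=14, p4=4) → (p0=2, p1=2, p2=2, p3=14, p4=5)
step 7: fire t1:  (p0=2, p1=2, p2=2, p3=14, p4=5) → (p0=3, p1=1, p2=2, p3=17, p4=5)

(p0=3, p1=1, p2=2, p3=17, p4=5)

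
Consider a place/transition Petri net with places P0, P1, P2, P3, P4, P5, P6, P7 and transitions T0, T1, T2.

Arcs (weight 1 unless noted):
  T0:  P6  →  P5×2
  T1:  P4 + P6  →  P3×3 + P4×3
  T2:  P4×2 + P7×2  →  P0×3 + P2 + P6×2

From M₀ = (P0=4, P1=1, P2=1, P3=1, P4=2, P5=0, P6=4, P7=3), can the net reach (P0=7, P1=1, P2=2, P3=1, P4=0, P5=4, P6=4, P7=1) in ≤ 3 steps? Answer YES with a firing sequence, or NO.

YES — reachable via ⟨T0, T0, T2⟩ (3 firings)

step 1: fire T0:  (P0=4, P1=1, P2=1, P3=1, P4=2, P5=0, P6=4, P7=3) → (P0=4, P1=1, P2=1, P3=1, P4=2, P5=2, P6=3, P7=3)
step 2: fire T0:  (P0=4, P1=1, P2=1, P3=1, P4=2, P5=2, P6=3, P7=3) → (P0=4, P1=1, P2=1, P3=1, P4=2, P5=4, P6=2, P7=3)
step 3: fire T2:  (P0=4, P1=1, P2=1, P3=1, P4=2, P5=4, P6=2, P7=3) → (P0=7, P1=1, P2=2, P3=1, P4=0, P5=4, P6=4, P7=1)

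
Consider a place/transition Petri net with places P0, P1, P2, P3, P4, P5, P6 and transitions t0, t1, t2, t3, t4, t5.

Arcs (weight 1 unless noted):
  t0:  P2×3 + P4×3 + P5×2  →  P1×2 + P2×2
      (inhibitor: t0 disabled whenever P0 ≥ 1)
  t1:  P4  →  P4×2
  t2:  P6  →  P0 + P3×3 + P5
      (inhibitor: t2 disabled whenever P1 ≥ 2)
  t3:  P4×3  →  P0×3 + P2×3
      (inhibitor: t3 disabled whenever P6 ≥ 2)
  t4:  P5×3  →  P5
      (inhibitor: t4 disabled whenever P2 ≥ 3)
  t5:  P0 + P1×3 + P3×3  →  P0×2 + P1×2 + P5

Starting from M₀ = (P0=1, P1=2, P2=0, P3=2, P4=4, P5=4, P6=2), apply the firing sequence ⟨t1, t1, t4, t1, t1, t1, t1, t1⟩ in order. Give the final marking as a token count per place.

step 1: fire t1:  (P0=1, P1=2, P2=0, P3=2, P4=4, P5=4, P6=2) → (P0=1, P1=2, P2=0, P3=2, P4=5, P5=4, P6=2)
step 2: fire t1:  (P0=1, P1=2, P2=0, P3=2, P4=5, P5=4, P6=2) → (P0=1, P1=2, P2=0, P3=2, P4=6, P5=4, P6=2)
step 3: fire t4:  (P0=1, P1=2, P2=0, P3=2, P4=6, P5=4, P6=2) → (P0=1, P1=2, P2=0, P3=2, P4=6, P5=2, P6=2)
step 4: fire t1:  (P0=1, P1=2, P2=0, P3=2, P4=6, P5=2, P6=2) → (P0=1, P1=2, P2=0, P3=2, P4=7, P5=2, P6=2)
step 5: fire t1:  (P0=1, P1=2, P2=0, P3=2, P4=7, P5=2, P6=2) → (P0=1, P1=2, P2=0, P3=2, P4=8, P5=2, P6=2)
step 6: fire t1:  (P0=1, P1=2, P2=0, P3=2, P4=8, P5=2, P6=2) → (P0=1, P1=2, P2=0, P3=2, P4=9, P5=2, P6=2)
step 7: fire t1:  (P0=1, P1=2, P2=0, P3=2, P4=9, P5=2, P6=2) → (P0=1, P1=2, P2=0, P3=2, P4=10, P5=2, P6=2)
step 8: fire t1:  (P0=1, P1=2, P2=0, P3=2, P4=10, P5=2, P6=2) → (P0=1, P1=2, P2=0, P3=2, P4=11, P5=2, P6=2)

(P0=1, P1=2, P2=0, P3=2, P4=11, P5=2, P6=2)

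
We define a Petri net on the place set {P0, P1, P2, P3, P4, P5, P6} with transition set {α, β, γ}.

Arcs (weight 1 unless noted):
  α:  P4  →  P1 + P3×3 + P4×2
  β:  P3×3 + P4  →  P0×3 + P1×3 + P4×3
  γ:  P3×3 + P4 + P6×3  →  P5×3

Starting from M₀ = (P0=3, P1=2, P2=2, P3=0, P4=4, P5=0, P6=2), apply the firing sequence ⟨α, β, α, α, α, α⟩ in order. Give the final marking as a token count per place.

step 1: fire α:  (P0=3, P1=2, P2=2, P3=0, P4=4, P5=0, P6=2) → (P0=3, P1=3, P2=2, P3=3, P4=5, P5=0, P6=2)
step 2: fire β:  (P0=3, P1=3, P2=2, P3=3, P4=5, P5=0, P6=2) → (P0=6, P1=6, P2=2, P3=0, P4=7, P5=0, P6=2)
step 3: fire α:  (P0=6, P1=6, P2=2, P3=0, P4=7, P5=0, P6=2) → (P0=6, P1=7, P2=2, P3=3, P4=8, P5=0, P6=2)
step 4: fire α:  (P0=6, P1=7, P2=2, P3=3, P4=8, P5=0, P6=2) → (P0=6, P1=8, P2=2, P3=6, P4=9, P5=0, P6=2)
step 5: fire α:  (P0=6, P1=8, P2=2, P3=6, P4=9, P5=0, P6=2) → (P0=6, P1=9, P2=2, P3=9, P4=10, P5=0, P6=2)
step 6: fire α:  (P0=6, P1=9, P2=2, P3=9, P4=10, P5=0, P6=2) → (P0=6, P1=10, P2=2, P3=12, P4=11, P5=0, P6=2)

(P0=6, P1=10, P2=2, P3=12, P4=11, P5=0, P6=2)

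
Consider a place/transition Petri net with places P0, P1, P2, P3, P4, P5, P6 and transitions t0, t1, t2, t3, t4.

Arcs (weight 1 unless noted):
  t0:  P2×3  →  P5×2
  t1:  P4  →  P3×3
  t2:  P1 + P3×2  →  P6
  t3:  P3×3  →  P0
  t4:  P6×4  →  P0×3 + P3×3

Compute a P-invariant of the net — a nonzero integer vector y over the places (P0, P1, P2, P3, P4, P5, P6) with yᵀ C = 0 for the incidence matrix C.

y = (P0:0, P1:0, P2:2, P3:0, P4:0, P5:3, P6:0)

Incidence matrix C (rows=places, cols=transitions):
       t0   t1   t2   t3   t4
   P0   0    0    0    1    3
   P1   0    0   -1    0    0
   P2  -3    0    0    0    0
   P3   0    3   -2   -3    3
   P4   0   -1    0    0    0
   P5   2    0    0    0    0
   P6   0    0    1    0   -4

Candidate y = [0, 0, 2, 0, 0, 3, 0]; check y·C column-wise:
  col t0: 2·-3 + 3·2 = 0
  col t1: 2·0 + 0·3 + 0·-1 + 3·0 = 0
  col t2: 0·-1 + 2·0 + 0·-2 + 3·0 + 0·1 = 0
  col t3: 0·1 + 2·0 + 0·-3 + 3·0 = 0
  col t4: 0·3 + 2·0 + 0·3 + 3·0 + 0·-4 = 0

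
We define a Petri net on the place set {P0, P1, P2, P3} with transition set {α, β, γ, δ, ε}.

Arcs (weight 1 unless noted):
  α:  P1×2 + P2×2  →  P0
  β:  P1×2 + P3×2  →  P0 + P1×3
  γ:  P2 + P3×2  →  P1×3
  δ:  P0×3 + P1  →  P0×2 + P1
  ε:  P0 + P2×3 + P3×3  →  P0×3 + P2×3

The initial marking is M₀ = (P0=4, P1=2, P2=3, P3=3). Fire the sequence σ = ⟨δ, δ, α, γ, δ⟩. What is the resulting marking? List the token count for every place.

step 1: fire δ:  (P0=4, P1=2, P2=3, P3=3) → (P0=3, P1=2, P2=3, P3=3)
step 2: fire δ:  (P0=3, P1=2, P2=3, P3=3) → (P0=2, P1=2, P2=3, P3=3)
step 3: fire α:  (P0=2, P1=2, P2=3, P3=3) → (P0=3, P1=0, P2=1, P3=3)
step 4: fire γ:  (P0=3, P1=0, P2=1, P3=3) → (P0=3, P1=3, P2=0, P3=1)
step 5: fire δ:  (P0=3, P1=3, P2=0, P3=1) → (P0=2, P1=3, P2=0, P3=1)

(P0=2, P1=3, P2=0, P3=1)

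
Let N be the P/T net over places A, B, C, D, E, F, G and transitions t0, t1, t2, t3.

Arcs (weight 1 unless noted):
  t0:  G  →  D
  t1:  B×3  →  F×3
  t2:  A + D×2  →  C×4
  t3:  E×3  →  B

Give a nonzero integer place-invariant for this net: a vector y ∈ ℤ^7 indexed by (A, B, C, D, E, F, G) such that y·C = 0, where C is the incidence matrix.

Incidence matrix C (rows=places, cols=transitions):
       t0   t1   t2   t3
    A   0    0   -1    0
    B   0   -3    0    1
    C   0    0    4    0
    D   1    0   -2    0
    E   0    0    0   -3
    F   0    3    0    0
    G  -1    0    0    0

Candidate y = [4, 0, 1, 0, 0, 0, 0]; check y·C column-wise:
  col t0: 4·0 + 1·0 + 0·1 + 0·-1 = 0
  col t1: 4·0 + 0·-3 + 1·0 + 0·3 = 0
  col t2: 4·-1 + 1·4 + 0·-2 = 0
  col t3: 4·0 + 0·1 + 1·0 + 0·-3 = 0

y = (A:4, B:0, C:1, D:0, E:0, F:0, G:0)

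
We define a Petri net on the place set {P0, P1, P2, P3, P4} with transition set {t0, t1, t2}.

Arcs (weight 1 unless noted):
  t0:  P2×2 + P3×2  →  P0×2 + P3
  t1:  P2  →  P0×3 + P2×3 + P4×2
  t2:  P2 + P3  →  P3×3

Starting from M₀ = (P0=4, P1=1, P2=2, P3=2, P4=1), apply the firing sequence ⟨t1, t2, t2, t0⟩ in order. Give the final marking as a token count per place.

step 1: fire t1:  (P0=4, P1=1, P2=2, P3=2, P4=1) → (P0=7, P1=1, P2=4, P3=2, P4=3)
step 2: fire t2:  (P0=7, P1=1, P2=4, P3=2, P4=3) → (P0=7, P1=1, P2=3, P3=4, P4=3)
step 3: fire t2:  (P0=7, P1=1, P2=3, P3=4, P4=3) → (P0=7, P1=1, P2=2, P3=6, P4=3)
step 4: fire t0:  (P0=7, P1=1, P2=2, P3=6, P4=3) → (P0=9, P1=1, P2=0, P3=5, P4=3)

(P0=9, P1=1, P2=0, P3=5, P4=3)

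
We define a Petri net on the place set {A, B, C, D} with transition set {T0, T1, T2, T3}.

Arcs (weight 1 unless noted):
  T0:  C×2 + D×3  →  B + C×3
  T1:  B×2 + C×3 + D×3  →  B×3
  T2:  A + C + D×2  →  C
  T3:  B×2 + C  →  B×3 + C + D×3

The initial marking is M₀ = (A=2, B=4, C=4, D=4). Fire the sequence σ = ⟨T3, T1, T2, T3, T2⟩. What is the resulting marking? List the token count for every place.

(A=0, B=7, C=1, D=3)

step 1: fire T3:  (A=2, B=4, C=4, D=4) → (A=2, B=5, C=4, D=7)
step 2: fire T1:  (A=2, B=5, C=4, D=7) → (A=2, B=6, C=1, D=4)
step 3: fire T2:  (A=2, B=6, C=1, D=4) → (A=1, B=6, C=1, D=2)
step 4: fire T3:  (A=1, B=6, C=1, D=2) → (A=1, B=7, C=1, D=5)
step 5: fire T2:  (A=1, B=7, C=1, D=5) → (A=0, B=7, C=1, D=3)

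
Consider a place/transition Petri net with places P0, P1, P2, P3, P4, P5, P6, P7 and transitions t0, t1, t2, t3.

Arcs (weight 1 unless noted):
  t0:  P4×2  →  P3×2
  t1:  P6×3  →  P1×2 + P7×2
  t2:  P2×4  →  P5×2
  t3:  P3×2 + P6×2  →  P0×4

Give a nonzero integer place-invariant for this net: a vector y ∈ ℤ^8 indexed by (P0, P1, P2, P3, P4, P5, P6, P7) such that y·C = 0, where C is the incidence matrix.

Incidence matrix C (rows=places, cols=transitions):
       t0   t1   t2   t3
   P0   0    0    0    4
   P1   0    2    0    0
   P2   0    0   -4    0
   P3   2    0    0   -2
   P4  -2    0    0    0
   P5   0    0    2    0
   P6   0   -3    0   -2
   P7   0    2    0    0

Candidate y = [1, 0, 0, 2, 2, 0, 0, 0]; check y·C column-wise:
  col t0: 1·0 + 2·2 + 2·-2 = 0
  col t1: 1·0 + 0·2 + 2·0 + 2·0 + 0·-3 + 0·2 = 0
  col t2: 1·0 + 0·-4 + 2·0 + 2·0 + 0·2 = 0
  col t3: 1·4 + 2·-2 + 2·0 + 0·-2 = 0

y = (P0:1, P1:0, P2:0, P3:2, P4:2, P5:0, P6:0, P7:0)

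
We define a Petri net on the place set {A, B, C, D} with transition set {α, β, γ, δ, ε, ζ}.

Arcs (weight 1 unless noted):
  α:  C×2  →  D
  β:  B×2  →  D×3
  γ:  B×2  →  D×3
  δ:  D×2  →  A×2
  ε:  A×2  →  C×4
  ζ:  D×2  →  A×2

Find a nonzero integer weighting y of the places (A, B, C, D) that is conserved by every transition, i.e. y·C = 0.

Incidence matrix C (rows=places, cols=transitions):
        α    β    γ    δ    ε    ζ
    A   0    0    0    2   -2    2
    B   0   -2   -2    0    0    0
    C  -2    0    0    0    4    0
    D   1    3    3   -2    0   -2

Candidate y = [2, 3, 1, 2]; check y·C column-wise:
  col α: 2·0 + 3·0 + 1·-2 + 2·1 = 0
  col β: 2·0 + 3·-2 + 1·0 + 2·3 = 0
  col γ: 2·0 + 3·-2 + 1·0 + 2·3 = 0
  col δ: 2·2 + 3·0 + 1·0 + 2·-2 = 0
  col ε: 2·-2 + 3·0 + 1·4 + 2·0 = 0
  col ζ: 2·2 + 3·0 + 1·0 + 2·-2 = 0

y = (A:2, B:3, C:1, D:2)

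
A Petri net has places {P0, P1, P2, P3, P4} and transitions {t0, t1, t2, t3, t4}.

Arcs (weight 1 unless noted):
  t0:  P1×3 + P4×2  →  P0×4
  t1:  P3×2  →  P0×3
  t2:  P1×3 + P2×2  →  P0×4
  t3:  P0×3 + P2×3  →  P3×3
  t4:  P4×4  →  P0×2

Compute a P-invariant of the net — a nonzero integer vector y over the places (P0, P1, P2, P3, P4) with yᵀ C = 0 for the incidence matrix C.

Incidence matrix C (rows=places, cols=transitions):
       t0   t1   t2   t3   t4
   P0   4    3    4   -3    2
   P1  -3    0   -3    0    0
   P2   0    0   -2   -3    0
   P3   0   -2    0    3    0
   P4  -2    0    0    0   -4

Candidate y = [2, 2, 1, 3, 1]; check y·C column-wise:
  col t0: 2·4 + 2·-3 + 1·0 + 3·0 + 1·-2 = 0
  col t1: 2·3 + 2·0 + 1·0 + 3·-2 + 1·0 = 0
  col t2: 2·4 + 2·-3 + 1·-2 + 3·0 + 1·0 = 0
  col t3: 2·-3 + 2·0 + 1·-3 + 3·3 + 1·0 = 0
  col t4: 2·2 + 2·0 + 1·0 + 3·0 + 1·-4 = 0

y = (P0:2, P1:2, P2:1, P3:3, P4:1)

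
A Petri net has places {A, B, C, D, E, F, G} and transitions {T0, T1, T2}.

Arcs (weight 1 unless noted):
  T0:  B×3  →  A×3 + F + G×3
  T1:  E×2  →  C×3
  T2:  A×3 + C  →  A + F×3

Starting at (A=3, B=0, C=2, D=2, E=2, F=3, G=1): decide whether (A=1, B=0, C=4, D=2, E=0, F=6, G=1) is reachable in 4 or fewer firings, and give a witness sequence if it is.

YES — reachable via ⟨T1, T2⟩ (2 firings)

step 1: fire T1:  (A=3, B=0, C=2, D=2, E=2, F=3, G=1) → (A=3, B=0, C=5, D=2, E=0, F=3, G=1)
step 2: fire T2:  (A=3, B=0, C=5, D=2, E=0, F=3, G=1) → (A=1, B=0, C=4, D=2, E=0, F=6, G=1)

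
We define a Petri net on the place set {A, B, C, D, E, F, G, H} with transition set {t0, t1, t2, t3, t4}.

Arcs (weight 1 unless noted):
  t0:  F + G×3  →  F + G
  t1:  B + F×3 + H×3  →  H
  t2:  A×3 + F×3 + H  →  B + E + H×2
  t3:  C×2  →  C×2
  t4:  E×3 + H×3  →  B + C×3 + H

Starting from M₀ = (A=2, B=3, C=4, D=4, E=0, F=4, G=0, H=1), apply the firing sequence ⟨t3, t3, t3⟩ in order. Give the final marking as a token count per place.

step 1: fire t3:  (A=2, B=3, C=4, D=4, E=0, F=4, G=0, H=1) → (A=2, B=3, C=4, D=4, E=0, F=4, G=0, H=1)
step 2: fire t3:  (A=2, B=3, C=4, D=4, E=0, F=4, G=0, H=1) → (A=2, B=3, C=4, D=4, E=0, F=4, G=0, H=1)
step 3: fire t3:  (A=2, B=3, C=4, D=4, E=0, F=4, G=0, H=1) → (A=2, B=3, C=4, D=4, E=0, F=4, G=0, H=1)

(A=2, B=3, C=4, D=4, E=0, F=4, G=0, H=1)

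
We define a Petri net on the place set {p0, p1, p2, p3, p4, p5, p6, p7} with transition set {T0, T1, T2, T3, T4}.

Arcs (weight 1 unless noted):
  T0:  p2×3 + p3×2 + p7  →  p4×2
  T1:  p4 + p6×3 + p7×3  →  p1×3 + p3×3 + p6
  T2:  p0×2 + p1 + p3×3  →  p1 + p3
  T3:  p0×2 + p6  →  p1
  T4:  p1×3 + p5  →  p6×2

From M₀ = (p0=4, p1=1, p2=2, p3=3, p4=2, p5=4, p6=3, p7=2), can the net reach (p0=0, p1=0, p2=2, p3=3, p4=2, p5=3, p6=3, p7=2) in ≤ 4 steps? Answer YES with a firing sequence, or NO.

YES — reachable via ⟨T3, T3, T4⟩ (3 firings)

step 1: fire T3:  (p0=4, p1=1, p2=2, p3=3, p4=2, p5=4, p6=3, p7=2) → (p0=2, p1=2, p2=2, p3=3, p4=2, p5=4, p6=2, p7=2)
step 2: fire T3:  (p0=2, p1=2, p2=2, p3=3, p4=2, p5=4, p6=2, p7=2) → (p0=0, p1=3, p2=2, p3=3, p4=2, p5=4, p6=1, p7=2)
step 3: fire T4:  (p0=0, p1=3, p2=2, p3=3, p4=2, p5=4, p6=1, p7=2) → (p0=0, p1=0, p2=2, p3=3, p4=2, p5=3, p6=3, p7=2)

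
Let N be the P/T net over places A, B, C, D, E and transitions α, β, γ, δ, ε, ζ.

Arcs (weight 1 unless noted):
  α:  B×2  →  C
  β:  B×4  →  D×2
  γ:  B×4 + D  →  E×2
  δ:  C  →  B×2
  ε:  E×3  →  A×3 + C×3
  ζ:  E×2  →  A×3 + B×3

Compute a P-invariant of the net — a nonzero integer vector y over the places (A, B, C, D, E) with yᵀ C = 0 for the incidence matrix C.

Incidence matrix C (rows=places, cols=transitions):
        α    β    γ    δ    ε    ζ
    A   0    0    0    0    3    3
    B  -2   -4   -4    2    0    3
    C   1    0    0   -1    3    0
    D   0    2   -1    0    0    0
    E   0    0    2    0   -3   -2

Candidate y = [1, 1, 2, 2, 3]; check y·C column-wise:
  col α: 1·0 + 1·-2 + 2·1 + 2·0 + 3·0 = 0
  col β: 1·0 + 1·-4 + 2·0 + 2·2 + 3·0 = 0
  col γ: 1·0 + 1·-4 + 2·0 + 2·-1 + 3·2 = 0
  col δ: 1·0 + 1·2 + 2·-1 + 2·0 + 3·0 = 0
  col ε: 1·3 + 1·0 + 2·3 + 2·0 + 3·-3 = 0
  col ζ: 1·3 + 1·3 + 2·0 + 2·0 + 3·-2 = 0

y = (A:1, B:1, C:2, D:2, E:3)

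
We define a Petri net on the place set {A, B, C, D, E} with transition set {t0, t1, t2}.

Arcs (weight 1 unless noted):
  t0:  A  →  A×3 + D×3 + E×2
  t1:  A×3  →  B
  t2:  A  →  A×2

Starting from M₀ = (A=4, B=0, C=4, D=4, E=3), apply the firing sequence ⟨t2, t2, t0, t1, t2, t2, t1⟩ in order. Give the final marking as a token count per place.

step 1: fire t2:  (A=4, B=0, C=4, D=4, E=3) → (A=5, B=0, C=4, D=4, E=3)
step 2: fire t2:  (A=5, B=0, C=4, D=4, E=3) → (A=6, B=0, C=4, D=4, E=3)
step 3: fire t0:  (A=6, B=0, C=4, D=4, E=3) → (A=8, B=0, C=4, D=7, E=5)
step 4: fire t1:  (A=8, B=0, C=4, D=7, E=5) → (A=5, B=1, C=4, D=7, E=5)
step 5: fire t2:  (A=5, B=1, C=4, D=7, E=5) → (A=6, B=1, C=4, D=7, E=5)
step 6: fire t2:  (A=6, B=1, C=4, D=7, E=5) → (A=7, B=1, C=4, D=7, E=5)
step 7: fire t1:  (A=7, B=1, C=4, D=7, E=5) → (A=4, B=2, C=4, D=7, E=5)

(A=4, B=2, C=4, D=7, E=5)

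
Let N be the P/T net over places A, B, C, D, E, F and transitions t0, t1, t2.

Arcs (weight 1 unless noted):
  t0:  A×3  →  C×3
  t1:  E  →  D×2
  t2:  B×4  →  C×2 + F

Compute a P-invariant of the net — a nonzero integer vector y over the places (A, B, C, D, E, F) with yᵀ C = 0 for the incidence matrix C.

Incidence matrix C (rows=places, cols=transitions):
       t0   t1   t2
    A  -3    0    0
    B   0    0   -4
    C   3    0    2
    D   0    2    0
    E   0   -1    0
    F   0    0    1

Candidate y = [2, 1, 2, 0, 0, 0]; check y·C column-wise:
  col t0: 2·-3 + 1·0 + 2·3 = 0
  col t1: 2·0 + 1·0 + 2·0 + 0·2 + 0·-1 = 0
  col t2: 2·0 + 1·-4 + 2·2 + 0·1 = 0

y = (A:2, B:1, C:2, D:0, E:0, F:0)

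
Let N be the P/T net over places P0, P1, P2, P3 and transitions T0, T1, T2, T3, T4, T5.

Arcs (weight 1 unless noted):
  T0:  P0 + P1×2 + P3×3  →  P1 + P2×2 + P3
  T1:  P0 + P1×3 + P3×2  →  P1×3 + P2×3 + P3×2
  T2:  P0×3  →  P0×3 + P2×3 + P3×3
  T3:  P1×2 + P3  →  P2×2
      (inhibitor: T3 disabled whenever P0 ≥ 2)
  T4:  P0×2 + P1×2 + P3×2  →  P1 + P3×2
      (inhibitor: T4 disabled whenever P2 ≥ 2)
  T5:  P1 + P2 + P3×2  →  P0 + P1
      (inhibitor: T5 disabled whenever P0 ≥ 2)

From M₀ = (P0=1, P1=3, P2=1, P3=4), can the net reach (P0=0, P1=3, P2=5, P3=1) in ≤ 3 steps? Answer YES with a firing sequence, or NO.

depth 0: 1 marking
depth 1: 5 markings reached so far
depth 2: 11 markings reached so far
depth 3: 15 markings reached so far
target is not among the 15 markings reachable within 3 steps

NO — not reachable within 3 firings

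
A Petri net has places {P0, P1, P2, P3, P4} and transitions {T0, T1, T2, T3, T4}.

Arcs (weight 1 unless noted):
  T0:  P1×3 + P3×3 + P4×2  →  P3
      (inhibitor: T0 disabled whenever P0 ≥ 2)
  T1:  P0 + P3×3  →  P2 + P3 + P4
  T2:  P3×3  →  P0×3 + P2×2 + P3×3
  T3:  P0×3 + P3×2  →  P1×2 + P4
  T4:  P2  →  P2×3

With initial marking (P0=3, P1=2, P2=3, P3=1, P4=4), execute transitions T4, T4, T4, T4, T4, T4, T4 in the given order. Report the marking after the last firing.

(P0=3, P1=2, P2=17, P3=1, P4=4)

step 1: fire T4:  (P0=3, P1=2, P2=3, P3=1, P4=4) → (P0=3, P1=2, P2=5, P3=1, P4=4)
step 2: fire T4:  (P0=3, P1=2, P2=5, P3=1, P4=4) → (P0=3, P1=2, P2=7, P3=1, P4=4)
step 3: fire T4:  (P0=3, P1=2, P2=7, P3=1, P4=4) → (P0=3, P1=2, P2=9, P3=1, P4=4)
step 4: fire T4:  (P0=3, P1=2, P2=9, P3=1, P4=4) → (P0=3, P1=2, P2=11, P3=1, P4=4)
step 5: fire T4:  (P0=3, P1=2, P2=11, P3=1, P4=4) → (P0=3, P1=2, P2=13, P3=1, P4=4)
step 6: fire T4:  (P0=3, P1=2, P2=13, P3=1, P4=4) → (P0=3, P1=2, P2=15, P3=1, P4=4)
step 7: fire T4:  (P0=3, P1=2, P2=15, P3=1, P4=4) → (P0=3, P1=2, P2=17, P3=1, P4=4)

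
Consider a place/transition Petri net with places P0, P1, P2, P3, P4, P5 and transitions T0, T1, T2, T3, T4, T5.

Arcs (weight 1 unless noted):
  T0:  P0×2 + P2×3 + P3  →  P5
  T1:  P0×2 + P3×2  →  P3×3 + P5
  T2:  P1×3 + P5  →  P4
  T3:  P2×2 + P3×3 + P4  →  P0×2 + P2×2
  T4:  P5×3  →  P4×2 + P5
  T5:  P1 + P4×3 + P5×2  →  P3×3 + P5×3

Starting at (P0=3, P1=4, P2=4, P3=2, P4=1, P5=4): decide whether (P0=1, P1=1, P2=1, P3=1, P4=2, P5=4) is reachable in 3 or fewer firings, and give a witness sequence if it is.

step 1: fire T0:  (P0=3, P1=4, P2=4, P3=2, P4=1, P5=4) → (P0=1, P1=4, P2=1, P3=1, P4=1, P5=5)
step 2: fire T2:  (P0=1, P1=4, P2=1, P3=1, P4=1, P5=5) → (P0=1, P1=1, P2=1, P3=1, P4=2, P5=4)

YES — reachable via ⟨T0, T2⟩ (2 firings)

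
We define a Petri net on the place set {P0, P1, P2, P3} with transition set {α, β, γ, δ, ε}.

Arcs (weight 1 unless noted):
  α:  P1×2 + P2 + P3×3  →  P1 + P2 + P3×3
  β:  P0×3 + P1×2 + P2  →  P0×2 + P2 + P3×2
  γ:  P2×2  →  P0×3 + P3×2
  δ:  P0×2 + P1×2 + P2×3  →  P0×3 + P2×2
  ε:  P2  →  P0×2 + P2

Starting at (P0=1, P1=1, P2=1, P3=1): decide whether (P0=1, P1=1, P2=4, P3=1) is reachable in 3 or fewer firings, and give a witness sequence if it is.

NO — not reachable within 3 firings

depth 0: 1 marking
depth 1: 2 markings reached so far
depth 2: 3 markings reached so far
depth 3: 4 markings reached so far
target is not among the 4 markings reachable within 3 steps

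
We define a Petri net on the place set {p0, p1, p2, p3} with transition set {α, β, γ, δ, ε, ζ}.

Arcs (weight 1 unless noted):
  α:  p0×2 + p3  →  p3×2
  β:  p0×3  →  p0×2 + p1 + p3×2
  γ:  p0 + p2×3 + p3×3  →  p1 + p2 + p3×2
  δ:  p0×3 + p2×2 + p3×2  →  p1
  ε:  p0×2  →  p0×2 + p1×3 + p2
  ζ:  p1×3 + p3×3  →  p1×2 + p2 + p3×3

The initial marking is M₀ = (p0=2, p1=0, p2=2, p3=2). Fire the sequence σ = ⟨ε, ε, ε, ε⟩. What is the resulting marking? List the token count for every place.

step 1: fire ε:  (p0=2, p1=0, p2=2, p3=2) → (p0=2, p1=3, p2=3, p3=2)
step 2: fire ε:  (p0=2, p1=3, p2=3, p3=2) → (p0=2, p1=6, p2=4, p3=2)
step 3: fire ε:  (p0=2, p1=6, p2=4, p3=2) → (p0=2, p1=9, p2=5, p3=2)
step 4: fire ε:  (p0=2, p1=9, p2=5, p3=2) → (p0=2, p1=12, p2=6, p3=2)

(p0=2, p1=12, p2=6, p3=2)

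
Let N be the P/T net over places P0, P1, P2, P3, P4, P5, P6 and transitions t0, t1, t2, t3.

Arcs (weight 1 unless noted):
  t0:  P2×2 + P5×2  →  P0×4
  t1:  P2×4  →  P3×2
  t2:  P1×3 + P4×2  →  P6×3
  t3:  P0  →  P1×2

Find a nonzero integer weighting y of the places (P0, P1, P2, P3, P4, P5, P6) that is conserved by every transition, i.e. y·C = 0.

Incidence matrix C (rows=places, cols=transitions):
       t0   t1   t2   t3
   P0   4    0    0   -1
   P1   0    0   -3    2
   P2  -2   -4    0    0
   P3   0    2    0    0
   P4   0    0   -2    0
   P5  -2    0    0    0
   P6   0    0    3    0

Candidate y = [4, 2, 8, 16, -3, 0, 0]; check y·C column-wise:
  col t0: 4·4 + 2·0 + 8·-2 + 16·0 + -3·0 + 0·-2 = 0
  col t1: 4·0 + 2·0 + 8·-4 + 16·2 + -3·0 = 0
  col t2: 4·0 + 2·-3 + 8·0 + 16·0 + -3·-2 + 0·3 = 0
  col t3: 4·-1 + 2·2 + 8·0 + 16·0 + -3·0 = 0

y = (P0:4, P1:2, P2:8, P3:16, P4:-3, P5:0, P6:0)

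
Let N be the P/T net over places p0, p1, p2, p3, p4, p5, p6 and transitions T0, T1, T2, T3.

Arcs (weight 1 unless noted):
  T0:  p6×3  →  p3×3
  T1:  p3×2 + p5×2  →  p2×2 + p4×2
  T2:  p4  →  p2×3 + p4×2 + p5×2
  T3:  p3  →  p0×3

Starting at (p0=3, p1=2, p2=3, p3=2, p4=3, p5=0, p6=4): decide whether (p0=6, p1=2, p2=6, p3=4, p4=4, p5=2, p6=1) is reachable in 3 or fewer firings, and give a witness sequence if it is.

step 1: fire T0:  (p0=3, p1=2, p2=3, p3=2, p4=3, p5=0, p6=4) → (p0=3, p1=2, p2=3, p3=5, p4=3, p5=0, p6=1)
step 2: fire T2:  (p0=3, p1=2, p2=3, p3=5, p4=3, p5=0, p6=1) → (p0=3, p1=2, p2=6, p3=5, p4=4, p5=2, p6=1)
step 3: fire T3:  (p0=3, p1=2, p2=6, p3=5, p4=4, p5=2, p6=1) → (p0=6, p1=2, p2=6, p3=4, p4=4, p5=2, p6=1)

YES — reachable via ⟨T0, T2, T3⟩ (3 firings)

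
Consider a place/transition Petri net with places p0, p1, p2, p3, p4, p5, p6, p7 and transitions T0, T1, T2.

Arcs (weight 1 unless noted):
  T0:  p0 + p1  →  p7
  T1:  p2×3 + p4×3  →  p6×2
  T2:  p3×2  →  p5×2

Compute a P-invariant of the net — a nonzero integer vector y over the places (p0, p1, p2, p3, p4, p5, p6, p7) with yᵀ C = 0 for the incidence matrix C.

y = (p0:1, p1:-1, p2:0, p3:0, p4:0, p5:0, p6:0, p7:0)

Incidence matrix C (rows=places, cols=transitions):
       T0   T1   T2
   p0  -1    0    0
   p1  -1    0    0
   p2   0   -3    0
   p3   0    0   -2
   p4   0   -3    0
   p5   0    0    2
   p6   0    2    0
   p7   1    0    0

Candidate y = [1, -1, 0, 0, 0, 0, 0, 0]; check y·C column-wise:
  col T0: 1·-1 + -1·-1 + 0·1 = 0
  col T1: 1·0 + -1·0 + 0·-3 + 0·-3 + 0·2 = 0
  col T2: 1·0 + -1·0 + 0·-2 + 0·2 = 0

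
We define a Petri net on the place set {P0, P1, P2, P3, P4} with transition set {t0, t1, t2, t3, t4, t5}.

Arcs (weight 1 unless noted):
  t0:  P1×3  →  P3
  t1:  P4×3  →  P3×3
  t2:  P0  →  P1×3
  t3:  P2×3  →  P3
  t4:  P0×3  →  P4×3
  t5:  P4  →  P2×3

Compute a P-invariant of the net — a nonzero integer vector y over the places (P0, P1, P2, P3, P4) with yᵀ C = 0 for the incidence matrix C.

y = (P0:3, P1:1, P2:1, P3:3, P4:3)

Incidence matrix C (rows=places, cols=transitions):
       t0   t1   t2   t3   t4   t5
   P0   0    0   -1    0   -3    0
   P1  -3    0    3    0    0    0
   P2   0    0    0   -3    0    3
   P3   1    3    0    1    0    0
   P4   0   -3    0    0    3   -1

Candidate y = [3, 1, 1, 3, 3]; check y·C column-wise:
  col t0: 3·0 + 1·-3 + 1·0 + 3·1 + 3·0 = 0
  col t1: 3·0 + 1·0 + 1·0 + 3·3 + 3·-3 = 0
  col t2: 3·-1 + 1·3 + 1·0 + 3·0 + 3·0 = 0
  col t3: 3·0 + 1·0 + 1·-3 + 3·1 + 3·0 = 0
  col t4: 3·-3 + 1·0 + 1·0 + 3·0 + 3·3 = 0
  col t5: 3·0 + 1·0 + 1·3 + 3·0 + 3·-1 = 0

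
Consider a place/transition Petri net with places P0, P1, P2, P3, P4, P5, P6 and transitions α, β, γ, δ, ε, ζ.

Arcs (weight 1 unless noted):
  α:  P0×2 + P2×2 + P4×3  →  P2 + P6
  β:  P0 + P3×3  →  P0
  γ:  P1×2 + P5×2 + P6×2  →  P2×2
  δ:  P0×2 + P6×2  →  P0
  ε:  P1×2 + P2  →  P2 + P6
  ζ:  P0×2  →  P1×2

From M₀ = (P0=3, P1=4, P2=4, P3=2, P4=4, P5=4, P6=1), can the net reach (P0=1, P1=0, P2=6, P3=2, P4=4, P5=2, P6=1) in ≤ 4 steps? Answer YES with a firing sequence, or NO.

YES — reachable via ⟨ε, γ, ζ, ε⟩ (4 firings)

step 1: fire ε:  (P0=3, P1=4, P2=4, P3=2, P4=4, P5=4, P6=1) → (P0=3, P1=2, P2=4, P3=2, P4=4, P5=4, P6=2)
step 2: fire γ:  (P0=3, P1=2, P2=4, P3=2, P4=4, P5=4, P6=2) → (P0=3, P1=0, P2=6, P3=2, P4=4, P5=2, P6=0)
step 3: fire ζ:  (P0=3, P1=0, P2=6, P3=2, P4=4, P5=2, P6=0) → (P0=1, P1=2, P2=6, P3=2, P4=4, P5=2, P6=0)
step 4: fire ε:  (P0=1, P1=2, P2=6, P3=2, P4=4, P5=2, P6=0) → (P0=1, P1=0, P2=6, P3=2, P4=4, P5=2, P6=1)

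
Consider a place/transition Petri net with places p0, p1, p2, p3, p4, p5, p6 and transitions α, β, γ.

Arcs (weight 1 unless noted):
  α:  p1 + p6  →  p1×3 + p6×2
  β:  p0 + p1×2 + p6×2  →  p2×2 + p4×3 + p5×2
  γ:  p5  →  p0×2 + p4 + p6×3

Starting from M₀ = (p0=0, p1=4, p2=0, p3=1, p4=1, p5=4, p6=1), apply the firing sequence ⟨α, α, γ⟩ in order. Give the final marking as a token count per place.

(p0=2, p1=8, p2=0, p3=1, p4=2, p5=3, p6=6)

step 1: fire α:  (p0=0, p1=4, p2=0, p3=1, p4=1, p5=4, p6=1) → (p0=0, p1=6, p2=0, p3=1, p4=1, p5=4, p6=2)
step 2: fire α:  (p0=0, p1=6, p2=0, p3=1, p4=1, p5=4, p6=2) → (p0=0, p1=8, p2=0, p3=1, p4=1, p5=4, p6=3)
step 3: fire γ:  (p0=0, p1=8, p2=0, p3=1, p4=1, p5=4, p6=3) → (p0=2, p1=8, p2=0, p3=1, p4=2, p5=3, p6=6)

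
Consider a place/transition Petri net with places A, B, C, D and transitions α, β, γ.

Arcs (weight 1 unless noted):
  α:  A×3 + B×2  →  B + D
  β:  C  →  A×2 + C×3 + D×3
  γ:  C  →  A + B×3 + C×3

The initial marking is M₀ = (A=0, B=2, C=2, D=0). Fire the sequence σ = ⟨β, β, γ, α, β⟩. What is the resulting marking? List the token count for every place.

(A=4, B=4, C=10, D=10)

step 1: fire β:  (A=0, B=2, C=2, D=0) → (A=2, B=2, C=4, D=3)
step 2: fire β:  (A=2, B=2, C=4, D=3) → (A=4, B=2, C=6, D=6)
step 3: fire γ:  (A=4, B=2, C=6, D=6) → (A=5, B=5, C=8, D=6)
step 4: fire α:  (A=5, B=5, C=8, D=6) → (A=2, B=4, C=8, D=7)
step 5: fire β:  (A=2, B=4, C=8, D=7) → (A=4, B=4, C=10, D=10)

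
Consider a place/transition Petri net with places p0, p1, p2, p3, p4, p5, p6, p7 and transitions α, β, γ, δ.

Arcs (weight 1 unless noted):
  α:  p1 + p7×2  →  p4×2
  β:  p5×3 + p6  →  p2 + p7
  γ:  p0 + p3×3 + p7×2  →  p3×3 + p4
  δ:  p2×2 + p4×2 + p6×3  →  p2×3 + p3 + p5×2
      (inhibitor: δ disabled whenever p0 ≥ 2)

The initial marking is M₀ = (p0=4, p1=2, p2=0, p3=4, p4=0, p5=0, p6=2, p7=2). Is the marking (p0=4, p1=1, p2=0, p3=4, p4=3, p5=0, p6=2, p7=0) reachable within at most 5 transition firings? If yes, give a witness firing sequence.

NO — not reachable within 5 firings

depth 0: 1 marking
depth 1: 3 markings reached so far
depth 2: 3 markings reached so far
(frontier empty at depth 2; search complete)
target is not among the 3 markings reachable within 5 steps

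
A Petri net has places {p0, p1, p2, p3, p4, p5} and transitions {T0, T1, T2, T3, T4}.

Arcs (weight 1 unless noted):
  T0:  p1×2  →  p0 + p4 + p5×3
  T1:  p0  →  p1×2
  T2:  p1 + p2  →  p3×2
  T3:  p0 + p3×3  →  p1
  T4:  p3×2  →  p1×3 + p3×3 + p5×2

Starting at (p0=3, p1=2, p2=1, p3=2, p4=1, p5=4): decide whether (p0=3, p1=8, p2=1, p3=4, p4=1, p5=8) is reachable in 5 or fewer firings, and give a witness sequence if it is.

step 1: fire T4:  (p0=3, p1=2, p2=1, p3=2, p4=1, p5=4) → (p0=3, p1=5, p2=1, p3=3, p4=1, p5=6)
step 2: fire T4:  (p0=3, p1=5, p2=1, p3=3, p4=1, p5=6) → (p0=3, p1=8, p2=1, p3=4, p4=1, p5=8)

YES — reachable via ⟨T4, T4⟩ (2 firings)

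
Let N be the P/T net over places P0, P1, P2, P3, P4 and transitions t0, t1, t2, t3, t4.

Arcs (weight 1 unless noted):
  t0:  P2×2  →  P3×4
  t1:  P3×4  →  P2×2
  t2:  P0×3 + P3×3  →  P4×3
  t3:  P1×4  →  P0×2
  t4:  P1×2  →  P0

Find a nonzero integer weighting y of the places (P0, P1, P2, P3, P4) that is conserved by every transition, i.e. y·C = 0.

Incidence matrix C (rows=places, cols=transitions):
       t0   t1   t2   t3   t4
   P0   0    0   -3    2    1
   P1   0    0    0   -4   -2
   P2  -2    2    0    0    0
   P3   4   -4   -3    0    0
   P4   0    0    3    0    0

Candidate y = [2, 1, -4, -2, 0]; check y·C column-wise:
  col t0: 2·0 + 1·0 + -4·-2 + -2·4 = 0
  col t1: 2·0 + 1·0 + -4·2 + -2·-4 = 0
  col t2: 2·-3 + 1·0 + -4·0 + -2·-3 + 0·3 = 0
  col t3: 2·2 + 1·-4 + -4·0 + -2·0 = 0
  col t4: 2·1 + 1·-2 + -4·0 + -2·0 = 0

y = (P0:2, P1:1, P2:-4, P3:-2, P4:0)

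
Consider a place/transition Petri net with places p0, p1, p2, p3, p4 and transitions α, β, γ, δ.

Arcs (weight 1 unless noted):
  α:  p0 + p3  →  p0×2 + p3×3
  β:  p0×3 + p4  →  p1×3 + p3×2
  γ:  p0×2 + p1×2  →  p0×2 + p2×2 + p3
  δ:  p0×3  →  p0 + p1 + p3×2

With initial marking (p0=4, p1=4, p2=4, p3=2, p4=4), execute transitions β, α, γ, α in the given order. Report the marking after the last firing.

step 1: fire β:  (p0=4, p1=4, p2=4, p3=2, p4=4) → (p0=1, p1=7, p2=4, p3=4, p4=3)
step 2: fire α:  (p0=1, p1=7, p2=4, p3=4, p4=3) → (p0=2, p1=7, p2=4, p3=6, p4=3)
step 3: fire γ:  (p0=2, p1=7, p2=4, p3=6, p4=3) → (p0=2, p1=5, p2=6, p3=7, p4=3)
step 4: fire α:  (p0=2, p1=5, p2=6, p3=7, p4=3) → (p0=3, p1=5, p2=6, p3=9, p4=3)

(p0=3, p1=5, p2=6, p3=9, p4=3)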